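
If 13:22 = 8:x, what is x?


Cross multiply: 13 × x = 22 × 8
13x = 176
x = 176 / 13
= 13.54

13.54


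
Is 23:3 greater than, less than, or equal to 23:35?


23/3 = 7.6667
23/35 = 0.6571
7.6667 > 0.6571, so 23:3 is greater
= greater than

greater than


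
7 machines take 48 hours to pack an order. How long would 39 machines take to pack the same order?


Inverse proportion: x × y = constant
k = 7 × 48 = 336
y₂ = k / 39 = 336 / 39
= 8.62

8.62


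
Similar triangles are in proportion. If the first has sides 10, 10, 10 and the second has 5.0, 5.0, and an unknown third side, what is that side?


Scale factor = 5.0/10 = 0.5
Missing side = 10 × 0.5
= 5.0

5.0


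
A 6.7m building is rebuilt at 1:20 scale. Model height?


Model size = real / scale
= 6.7 / 20
= 0.3350 m

0.3350 m


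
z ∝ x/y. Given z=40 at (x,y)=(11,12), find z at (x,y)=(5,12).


z = k·x/y
Solve for k using the known point: k = z·y/x = 40×12/11 = 480/11 ≈ 43.6364
Now evaluate at x=5, y=12:
z = k × 5 / 12 = (480 × 5) / (11 × 12) = 2400/132
≈ 18.1818

18.1818


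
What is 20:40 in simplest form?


GCD(20, 40) = 20
20/20 : 40/20
= 1:2

1:2


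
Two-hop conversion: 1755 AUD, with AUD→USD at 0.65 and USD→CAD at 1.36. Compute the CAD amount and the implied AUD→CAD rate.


Step 1: 1755 AUD × 0.65 = 1140.75 USD
Step 2: 1140.75 USD × 1.36 = 1551.42 CAD
Implied rate AUD→CAD = 0.65 × 1.36 = 0.8840
= 1551.42 CAD; implied rate 0.8840 CAD/AUD

1551.42 CAD; implied rate 0.8840 CAD/AUD


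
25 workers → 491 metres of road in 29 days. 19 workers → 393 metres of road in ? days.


Days ∝ work / workers, so d₂ = d₁ × (m₁/m₂) × (w₂/w₁)
Workers factor (inverse): 25/19 ≈ 1.3158
Work factor (direct): 393/491 ≈ 0.8004
d₂ = 29 × 25/19 × 393/491 = (29 × 25 × 393) / (19 × 491) = 284925/9329
≈ 30.54 days

30.54 days


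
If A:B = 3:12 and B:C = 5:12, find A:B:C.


Match B: multiply A:B by 5 → 15:60
Multiply B:C by 12 → 60:144
Combined: 15:60:144
GCD = 3
= 5:20:48

5:20:48


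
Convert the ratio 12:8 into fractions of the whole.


Total parts = 12 + 8 = 20
First part: 12/20 = 3/5
Second part: 8/20 = 2/5
= 3/5 and 2/5

3/5 and 2/5


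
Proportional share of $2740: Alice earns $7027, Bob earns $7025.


Total income = 7027 + 7025 = $14052
Alice: $2740 × 7027/14052 = $1370.19
Bob: $2740 × 7025/14052 = $1369.81
= Alice: $1370.19, Bob: $1369.81

Alice: $1370.19, Bob: $1369.81


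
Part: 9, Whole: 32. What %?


Percentage = (part / whole) × 100
= (9 / 32) × 100
≈ 28.13%

28.13%


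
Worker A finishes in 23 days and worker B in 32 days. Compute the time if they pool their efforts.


Rate of A = 1/23 per day
Rate of B = 1/32 per day
Combined rate = 1/23 + 1/32 = 55/736 ≈ 0.0747 per day
Days = 1 / combined rate = 736/55
≈ 13.38 days

13.38 days


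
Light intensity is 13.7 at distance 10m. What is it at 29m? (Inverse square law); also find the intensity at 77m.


I₁d₁² = I₂d₂²
I at 29m = 13.7 × (10/29)² = 13.7 × 100/841 = 1370/841 ≈ 1.6290
I at 77m = 13.7 × (10/77)² = 13.7 × 100/5929 = 1370/5929 ≈ 0.2311
= 1.6290 and 0.2311

1.6290 and 0.2311


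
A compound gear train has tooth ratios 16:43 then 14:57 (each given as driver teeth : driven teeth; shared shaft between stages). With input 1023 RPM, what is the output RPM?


Stage 1: RPM_B = RPM_A × t_A/t_B = 1023 × 16/43 = 16368/43 ≈ 380.65
B and C share a shaft → RPM_C = RPM_B
Stage 2: RPM_D = RPM_C × t_C/t_D = RPM_A × (t_A×t_C)/(t_B×t_D)
Overall ratio = (16×14)/(43×57) = 224/2451
RPM_D = 1023 × 224/2451 = 229152/2451
≈ 93.49 RPM

93.49 RPM


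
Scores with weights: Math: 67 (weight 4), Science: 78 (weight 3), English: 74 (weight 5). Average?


Numerator = 67×4 + 78×3 + 74×5
= 268 + 234 + 370
= 872
Total weight = 12
Weighted avg = 872/12
= 72.67

72.67


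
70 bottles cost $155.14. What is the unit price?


Unit rate = total / quantity
= 155.14 / 70
= $2.22 per unit

$2.22 per unit


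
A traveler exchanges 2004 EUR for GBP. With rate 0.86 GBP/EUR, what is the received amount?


Amount × rate = 2004 × 0.86
= 1723.44 GBP

1723.44 GBP


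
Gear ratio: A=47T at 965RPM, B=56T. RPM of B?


Gear ratio = 47:56 = 47:56
RPM_B = RPM_A × (teeth_A / teeth_B)
= 965 × (47/56)
= 809.9 RPM

809.9 RPM


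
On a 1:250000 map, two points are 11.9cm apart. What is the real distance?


Real distance = map distance × scale
= 11.9cm × 250000
= 2975000 cm = 29750.0 m
= 29.750 km

29.750 km


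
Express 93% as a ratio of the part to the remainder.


93% means 93 parts out of 100; remainder = 7
Part : remainder = 93:7
GCD = 1
= 93:7

93:7


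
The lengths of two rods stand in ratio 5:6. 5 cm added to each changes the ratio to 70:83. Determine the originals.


Let A = 5k, B = 6k.
(5k + 5) / (6k + 5) = 70/83
Cross-multiply: 83(5k + 5) = 70(6k + 5)
415k + 415 = 420k + 350
415k - 420k = 350 - 415
-5k = -65
k = -65/-5 = 13
A = 5×13 = 65, B = 6×13 = 78
= A = 65, B = 78

A = 65, B = 78


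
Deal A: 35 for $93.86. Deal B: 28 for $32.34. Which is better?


Deal A: $93.86/35 = $2.6817/unit
Deal B: $32.34/28 = $1.1550/unit
B is cheaper per unit
= Deal B

Deal B


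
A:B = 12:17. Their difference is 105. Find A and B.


Let A = 12k, B = 17k.
17k - 12k = 105
5k = 105 → k = 105/5 = 21
A = 12×21 = 252, B = 17×21 = 357
= A = 252, B = 357

A = 252, B = 357


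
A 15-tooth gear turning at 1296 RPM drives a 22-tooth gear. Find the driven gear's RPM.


Gear ratio = 15:22 = 15:22
RPM_B = RPM_A × (teeth_A / teeth_B)
= 1296 × (15/22)
= 883.6 RPM

883.6 RPM


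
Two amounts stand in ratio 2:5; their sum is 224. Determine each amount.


Let A = 2k, B = 5k.
2k + 5k = 224
7k = 224 → k = 224/7 = 32
A = 2×32 = 64, B = 5×32 = 160
= A = 64, B = 160

A = 64, B = 160


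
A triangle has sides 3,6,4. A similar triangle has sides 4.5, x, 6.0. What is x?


Scale factor = 4.5/3 = 1.5
Missing side = 6 × 1.5
= 9.0

9.0


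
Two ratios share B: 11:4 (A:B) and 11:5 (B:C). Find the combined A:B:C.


Match B: multiply A:B by 11 → 121:44
Multiply B:C by 4 → 44:20
Combined: 121:44:20
GCD = 1
= 121:44:20

121:44:20


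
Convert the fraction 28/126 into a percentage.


Percentage = (part / whole) × 100
= (28 / 126) × 100
≈ 22.22%

22.22%


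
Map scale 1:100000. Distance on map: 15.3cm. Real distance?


Real distance = map distance × scale
= 15.3cm × 100000
= 1530000 cm = 15300.0 m
= 15.300 km

15.300 km


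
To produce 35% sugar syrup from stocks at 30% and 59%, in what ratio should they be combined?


Let x parts of 30% mix with y parts of 59%.
30x + 59y = 35(x + y)
30x + 59y = 35x + 35y
x(30 - 35) = y(35 - 59)
x/y = (59 - 35)/(35 - 30) = 24/5
Simplify: 24:5
= 24:5

24:5


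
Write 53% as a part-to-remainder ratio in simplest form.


53% means 53 parts out of 100; remainder = 47
Part : remainder = 53:47
GCD = 1
= 53:47

53:47


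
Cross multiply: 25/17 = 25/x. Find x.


Cross multiply: 25 × x = 17 × 25
25x = 425
x = 425 / 25
= 17.00

17.00


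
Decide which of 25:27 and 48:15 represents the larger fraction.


25/27 = 0.9259
48/15 = 3.2000
0.9259 < 3.2000, so 25:27 is less
= 48:15

48:15


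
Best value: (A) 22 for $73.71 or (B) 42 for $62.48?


Deal A: $73.71/22 = $3.3505/unit
Deal B: $62.48/42 = $1.4876/unit
B is cheaper per unit
= Deal B

Deal B


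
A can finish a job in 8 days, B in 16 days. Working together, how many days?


Rate of A = 1/8 per day
Rate of B = 1/16 per day
Combined rate = 1/8 + 1/16 = 24/128 = 0.1875 per day
Days = 1 / combined rate = 128/24
≈ 5.33 days

5.33 days


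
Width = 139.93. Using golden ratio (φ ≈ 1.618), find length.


φ = (1 + √5) / 2 ≈ 1.618
Length = width × φ = 139.93 × 1.618 = 226.40674
≈ 226.41

226.41


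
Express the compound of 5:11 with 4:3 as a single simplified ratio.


Compound ratio = (5×4) : (11×3)
= 20:33
GCD = 1
= 20:33

20:33


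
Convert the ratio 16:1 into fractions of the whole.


Total parts = 16 + 1 = 17
First part: 16/17 = 16/17
Second part: 1/17 = 1/17
= 16/17 and 1/17

16/17 and 1/17


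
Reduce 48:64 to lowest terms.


GCD(48, 64) = 16
48/16 : 64/16
= 3:4

3:4


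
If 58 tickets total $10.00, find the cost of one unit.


Unit rate = total / quantity
= 10.00 / 58
= $0.17 per unit

$0.17 per unit


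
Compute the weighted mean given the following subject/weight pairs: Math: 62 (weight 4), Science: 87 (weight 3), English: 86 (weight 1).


Numerator = 62×4 + 87×3 + 86×1
= 248 + 261 + 86
= 595
Total weight = 8
Weighted avg = 595/8
= 74.38

74.38


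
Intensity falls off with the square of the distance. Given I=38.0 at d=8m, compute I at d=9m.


I₁d₁² = I₂d₂²
I₂ = I₁ × (d₁/d₂)²
= 38.0 × (8/9)²
= 38.0 × 64/81
= 2432/81
≈ 30.0247

30.0247


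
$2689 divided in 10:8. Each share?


Total parts = 10 + 8 = 18
Part 1: 2689 × 10/18 = 1493.89
Part 2: 2689 × 8/18 = 1195.11
= Part 1: $1493.89, Part 2: $1195.11

Part 1: $1493.89, Part 2: $1195.11


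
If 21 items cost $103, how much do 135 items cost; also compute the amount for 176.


Direct proportion: y/x = constant
k = 103/21 ≈ 4.9048
y at x=135: k × 135 = 103 × 135 / 21 = 13905/21 ≈ 662.14
y at x=176: k × 176 = 103 × 176 / 21 = 18128/21 ≈ 863.24
= 662.14 and 863.24

662.14 and 863.24


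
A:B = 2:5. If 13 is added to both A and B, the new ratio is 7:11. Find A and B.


Let A = 2k, B = 5k.
(2k + 13) / (5k + 13) = 7/11
Cross-multiply: 11(2k + 13) = 7(5k + 13)
22k + 143 = 35k + 91
22k - 35k = 91 - 143
-13k = -52
k = -52/-13 = 4
A = 2×4 = 8, B = 5×4 = 20
= A = 8, B = 20

A = 8, B = 20


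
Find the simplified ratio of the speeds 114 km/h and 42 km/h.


Ratio = 114:42
GCD = 6
Simplified = 19:7
Time ratio (same distance) = 7:19
Speed ratio = 19:7

19:7


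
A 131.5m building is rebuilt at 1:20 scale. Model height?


Model size = real / scale
= 131.5 / 20
= 6.5750 m

6.5750 m


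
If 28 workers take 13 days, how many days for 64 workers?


Inverse proportion: x × y = constant
k = 28 × 13 = 364
y₂ = k / 64 = 364 / 64
= 5.69

5.69


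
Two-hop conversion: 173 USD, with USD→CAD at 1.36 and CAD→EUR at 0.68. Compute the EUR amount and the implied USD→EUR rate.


Step 1: 173 USD × 1.36 = 235.28 CAD
Step 2: 235.28 CAD × 0.68 = 159.99 EUR
Implied rate USD→EUR = 1.36 × 0.68 = 0.9248
= 159.99 EUR; implied rate 0.9248 EUR/USD

159.99 EUR; implied rate 0.9248 EUR/USD


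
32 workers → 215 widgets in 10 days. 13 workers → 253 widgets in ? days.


Days ∝ work / workers, so d₂ = d₁ × (m₁/m₂) × (w₂/w₁)
Workers factor (inverse): 32/13 ≈ 2.4615
Work factor (direct): 253/215 ≈ 1.1767
d₂ = 10 × 32/13 × 253/215 = (10 × 32 × 253) / (13 × 215) = 80960/2795
≈ 28.97 days

28.97 days


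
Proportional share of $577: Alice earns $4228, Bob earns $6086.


Total income = 4228 + 6086 = $10314
Alice: $577 × 4228/10314 = $236.53
Bob: $577 × 6086/10314 = $340.47
= Alice: $236.53, Bob: $340.47

Alice: $236.53, Bob: $340.47


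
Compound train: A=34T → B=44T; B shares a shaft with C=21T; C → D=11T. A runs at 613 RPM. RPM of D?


Stage 1: RPM_B = RPM_A × t_A/t_B = 613 × 34/44 = 20842/44 ≈ 473.68
B and C share a shaft → RPM_C = RPM_B
Stage 2: RPM_D = RPM_C × t_C/t_D = RPM_A × (t_A×t_C)/(t_B×t_D)
Overall ratio = (34×21)/(44×11) = 714/484
RPM_D = 613 × 714/484 = 437682/484
≈ 904.30 RPM

904.30 RPM


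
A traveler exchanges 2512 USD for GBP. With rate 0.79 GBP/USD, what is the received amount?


Amount × rate = 2512 × 0.79
= 1984.48 GBP

1984.48 GBP


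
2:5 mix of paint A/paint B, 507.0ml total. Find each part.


Total parts = 2 + 5 = 7
paint A: 507.0 × 2/7 = 144.9ml
paint B: 507.0 × 5/7 = 362.1ml
= 144.9ml and 362.1ml

144.9ml and 362.1ml


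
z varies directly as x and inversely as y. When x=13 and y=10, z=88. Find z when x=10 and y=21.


z = k·x/y
Solve for k using the known point: k = z·y/x = 88×10/13 = 880/13 ≈ 67.6923
Now evaluate at x=10, y=21:
z = k × 10 / 21 = (880 × 10) / (13 × 21) = 8800/273
≈ 32.2344

32.2344


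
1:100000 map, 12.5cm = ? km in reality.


Real distance = map distance × scale
= 12.5cm × 100000
= 1250000 cm = 12500.0 m
= 12.500 km

12.500 km


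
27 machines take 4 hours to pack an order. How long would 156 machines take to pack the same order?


Inverse proportion: x × y = constant
k = 27 × 4 = 108
y₂ = k / 156 = 108 / 156
= 0.69

0.69


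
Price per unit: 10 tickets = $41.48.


Unit rate = total / quantity
= 41.48 / 10
= $4.15 per unit

$4.15 per unit


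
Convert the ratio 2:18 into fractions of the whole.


Total parts = 2 + 18 = 20
First part: 2/20 = 1/10
Second part: 18/20 = 9/10
= 1/10 and 9/10

1/10 and 9/10


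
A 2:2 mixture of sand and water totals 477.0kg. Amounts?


Total parts = 2 + 2 = 4
sand: 477.0 × 2/4 = 238.5kg
water: 477.0 × 2/4 = 238.5kg
= 238.5kg and 238.5kg

238.5kg and 238.5kg


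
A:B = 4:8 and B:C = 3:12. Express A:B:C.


Match B: multiply A:B by 3 → 12:24
Multiply B:C by 8 → 24:96
Combined: 12:24:96
GCD = 12
= 1:2:8

1:2:8


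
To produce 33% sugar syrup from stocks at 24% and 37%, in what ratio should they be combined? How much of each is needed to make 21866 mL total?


Let x parts of 24% mix with y parts of 37%.
24x + 37y = 33(x + y)
24x + 37y = 33x + 33y
x(24 - 33) = y(33 - 37)
x/y = (37 - 33)/(33 - 24) = 4/9
Simplify: 4:9
Total parts = 13; one part = 21866/13 = 1682.00 mL
24% solution: 4×1682.00 = 6728.00 mL
37% solution: 9×1682.00 = 15138.00 mL
= ratio 4:9; 6728.00 mL and 15138.00 mL

ratio 4:9; 6728.00 mL and 15138.00 mL


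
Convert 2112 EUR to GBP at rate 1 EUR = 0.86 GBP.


Amount × rate = 2112 × 0.86
= 1816.32 GBP

1816.32 GBP


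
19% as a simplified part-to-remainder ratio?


19% means 19 parts out of 100; remainder = 81
Part : remainder = 19:81
GCD = 1
= 19:81

19:81


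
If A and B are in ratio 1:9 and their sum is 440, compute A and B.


Let A = 1k, B = 9k.
1k + 9k = 440
10k = 440 → k = 440/10 = 44
A = 1×44 = 44, B = 9×44 = 396
= A = 44, B = 396

A = 44, B = 396


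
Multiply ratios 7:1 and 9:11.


Compound ratio = (7×9) : (1×11)
= 63:11
GCD = 1
= 63:11

63:11


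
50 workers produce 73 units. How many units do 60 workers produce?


Direct proportion: y/x = constant
k = 73/50 = 1.4600
y₂ = k × 60 = 73 × 60 / 50 = 4380/50
= 87.60

87.60


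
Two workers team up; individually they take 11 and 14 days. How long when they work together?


Rate of A = 1/11 per day
Rate of B = 1/14 per day
Combined rate = 1/11 + 1/14 = 25/154 ≈ 0.1623 per day
Days = 1 / combined rate = 154/25
= 6.16 days

6.16 days


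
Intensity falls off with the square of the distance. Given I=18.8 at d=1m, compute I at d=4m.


I₁d₁² = I₂d₂²
I₂ = I₁ × (d₁/d₂)²
= 18.8 × (1/4)²
= 18.8 × 1/16
= 18.8/16
= 1.1750

1.1750


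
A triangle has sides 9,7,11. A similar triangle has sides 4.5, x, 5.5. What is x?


Scale factor = 4.5/9 = 0.5
Missing side = 7 × 0.5
= 3.5

3.5


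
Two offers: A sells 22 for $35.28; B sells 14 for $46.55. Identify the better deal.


Deal A: $35.28/22 = $1.6036/unit
Deal B: $46.55/14 = $3.3250/unit
A is cheaper per unit
= Deal A

Deal A


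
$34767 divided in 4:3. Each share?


Total parts = 4 + 3 = 7
Part 1: 34767 × 4/7 = 19866.86
Part 2: 34767 × 3/7 = 14900.14
= Part 1: $19866.86, Part 2: $14900.14

Part 1: $19866.86, Part 2: $14900.14


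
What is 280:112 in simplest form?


GCD(280, 112) = 56
280/56 : 112/56
= 5:2

5:2


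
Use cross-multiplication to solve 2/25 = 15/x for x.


Cross multiply: 2 × x = 25 × 15
2x = 375
x = 375 / 2
= 187.50

187.50


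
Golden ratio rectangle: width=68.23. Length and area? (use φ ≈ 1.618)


φ = (1 + √5) / 2 ≈ 1.618
Length = width × φ = 68.23 × 1.618 = 110.39614
≈ 110.40
Area = width × length = 68.23 × 110.39614 = 7532.3286322 ≈ 7532.33
= Length: 110.40, Area: 7532.33

Length: 110.40, Area: 7532.33


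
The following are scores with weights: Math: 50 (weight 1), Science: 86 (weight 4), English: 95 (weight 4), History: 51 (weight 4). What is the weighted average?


Numerator = 50×1 + 86×4 + 95×4 + 51×4
= 50 + 344 + 380 + 204
= 978
Total weight = 13
Weighted avg = 978/13
= 75.23

75.23


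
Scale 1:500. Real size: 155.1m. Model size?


Model size = real / scale
= 155.1 / 500
= 0.3102 m

0.3102 m


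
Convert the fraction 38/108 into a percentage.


Percentage = (part / whole) × 100
= (38 / 108) × 100
≈ 35.19%

35.19%


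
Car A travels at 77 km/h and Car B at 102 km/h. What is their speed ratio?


Ratio = 77:102
GCD = 1
Simplified = 77:102
Time ratio (same distance) = 102:77
Speed ratio = 77:102

77:102


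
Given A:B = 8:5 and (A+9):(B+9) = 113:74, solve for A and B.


Let A = 8k, B = 5k.
(8k + 9) / (5k + 9) = 113/74
Cross-multiply: 74(8k + 9) = 113(5k + 9)
592k + 666 = 565k + 1017
592k - 565k = 1017 - 666
27k = 351
k = 351/27 = 13
A = 8×13 = 104, B = 5×13 = 65
= A = 104, B = 65

A = 104, B = 65


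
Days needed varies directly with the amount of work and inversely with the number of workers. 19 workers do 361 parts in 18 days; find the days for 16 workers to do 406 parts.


Days ∝ work / workers, so d₂ = d₁ × (m₁/m₂) × (w₂/w₁)
Workers factor (inverse): 19/16 = 1.1875
Work factor (direct): 406/361 ≈ 1.1247
d₂ = 18 × 19/16 × 406/361 = (18 × 19 × 406) / (16 × 361) = 138852/5776
≈ 24.04 days

24.04 days


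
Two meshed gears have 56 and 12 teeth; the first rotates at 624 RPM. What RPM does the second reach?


Gear ratio = 56:12 = 14:3
RPM_B = RPM_A × (teeth_A / teeth_B)
= 624 × (56/12)
= 2912.0 RPM

2912.0 RPM


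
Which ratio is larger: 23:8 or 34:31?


23/8 = 2.8750
34/31 = 1.0968
2.8750 > 1.0968, so 23:8 is greater
= 23:8

23:8


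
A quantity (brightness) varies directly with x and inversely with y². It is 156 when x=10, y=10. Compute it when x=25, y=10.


z = k·x/y²
Solve for k using the known point: k = z·y²/x = 156×100/10 = 15600/10 = 1560.0000
Now evaluate at x=25, y=10:
z = k × 25 / 100 = (15600 × 25) / (10 × 100) = 390000/1000
= 390.0000

390.0000


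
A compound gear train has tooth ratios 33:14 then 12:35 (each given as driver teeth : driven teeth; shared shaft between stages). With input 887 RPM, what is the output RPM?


Stage 1: RPM_B = RPM_A × t_A/t_B = 887 × 33/14 = 29271/14 ≈ 2090.79
B and C share a shaft → RPM_C = RPM_B
Stage 2: RPM_D = RPM_C × t_C/t_D = RPM_A × (t_A×t_C)/(t_B×t_D)
Overall ratio = (33×12)/(14×35) = 396/490
RPM_D = 887 × 396/490 = 351252/490
≈ 716.84 RPM

716.84 RPM


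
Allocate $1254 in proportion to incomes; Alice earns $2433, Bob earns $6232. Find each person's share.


Total income = 2433 + 6232 = $8665
Alice: $1254 × 2433/8665 = $352.10
Bob: $1254 × 6232/8665 = $901.90
= Alice: $352.10, Bob: $901.90

Alice: $352.10, Bob: $901.90


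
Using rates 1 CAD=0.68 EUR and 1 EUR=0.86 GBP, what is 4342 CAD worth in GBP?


Step 1: 4342 CAD × 0.68 = 2952.56 EUR
Step 2: 2952.56 EUR × 0.86 = 2539.20 GBP
Implied rate CAD→GBP = 0.68 × 0.86 = 0.5848
= 2539.20 GBP

2539.20 GBP


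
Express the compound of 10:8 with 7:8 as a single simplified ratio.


Compound ratio = (10×7) : (8×8)
= 70:64
GCD = 2
= 35:32

35:32


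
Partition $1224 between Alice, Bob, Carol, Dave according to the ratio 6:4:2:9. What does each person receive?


Total parts = 6 + 4 + 2 + 9 = 21
Alice: 1224 × 6/21 = 349.71
Bob: 1224 × 4/21 = 233.14
Carol: 1224 × 2/21 = 116.57
Dave: 1224 × 9/21 = 524.57
= Alice: $349.71, Bob: $233.14, Carol: $116.57, Dave: $524.57

Alice: $349.71, Bob: $233.14, Carol: $116.57, Dave: $524.57


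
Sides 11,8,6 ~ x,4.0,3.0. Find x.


Scale factor = 4.0/8 = 0.5
Missing side = 11 × 0.5
= 5.5

5.5


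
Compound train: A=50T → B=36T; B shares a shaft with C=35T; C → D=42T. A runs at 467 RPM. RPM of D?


Stage 1: RPM_B = RPM_A × t_A/t_B = 467 × 50/36 = 23350/36 ≈ 648.61
B and C share a shaft → RPM_C = RPM_B
Stage 2: RPM_D = RPM_C × t_C/t_D = RPM_A × (t_A×t_C)/(t_B×t_D)
Overall ratio = (50×35)/(36×42) = 1750/1512
RPM_D = 467 × 1750/1512 = 817250/1512
≈ 540.51 RPM

540.51 RPM


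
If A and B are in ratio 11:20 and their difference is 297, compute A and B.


Let A = 11k, B = 20k.
20k - 11k = 297
9k = 297 → k = 297/9 = 33
A = 11×33 = 363, B = 20×33 = 660
= A = 363, B = 660

A = 363, B = 660


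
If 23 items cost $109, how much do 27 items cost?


Direct proportion: y/x = constant
k = 109/23 ≈ 4.7391
y₂ = k × 27 = 109 × 27 / 23 = 2943/23
≈ 127.96

127.96


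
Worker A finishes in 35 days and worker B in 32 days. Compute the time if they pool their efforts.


Rate of A = 1/35 per day
Rate of B = 1/32 per day
Combined rate = 1/35 + 1/32 = 67/1120 ≈ 0.0598 per day
Days = 1 / combined rate = 1120/67
≈ 16.72 days

16.72 days


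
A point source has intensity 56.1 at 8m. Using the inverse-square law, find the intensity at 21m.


I₁d₁² = I₂d₂²
I₂ = I₁ × (d₁/d₂)²
= 56.1 × (8/21)²
= 56.1 × 64/441
= 3590.4/441
≈ 8.1415

8.1415


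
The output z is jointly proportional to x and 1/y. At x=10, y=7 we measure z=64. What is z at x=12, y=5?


z = k·x/y
Solve for k using the known point: k = z·y/x = 64×7/10 = 448/10 = 44.8000
Now evaluate at x=12, y=5:
z = k × 12 / 5 = (448 × 12) / (10 × 5) = 5376/50
= 107.5200

107.5200


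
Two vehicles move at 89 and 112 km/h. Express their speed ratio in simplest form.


Ratio = 89:112
GCD = 1
Simplified = 89:112
Time ratio (same distance) = 112:89
Speed ratio = 89:112

89:112


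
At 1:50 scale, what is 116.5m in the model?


Model size = real / scale
= 116.5 / 50
= 2.3300 m

2.3300 m


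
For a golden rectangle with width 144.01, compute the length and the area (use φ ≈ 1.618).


φ = (1 + √5) / 2 ≈ 1.618
Length = width × φ = 144.01 × 1.618 = 233.00818
≈ 233.01
Area = width × length = 144.01 × 233.00818 = 33555.5080018 ≈ 33555.51
= Length: 233.01, Area: 33555.51

Length: 233.01, Area: 33555.51


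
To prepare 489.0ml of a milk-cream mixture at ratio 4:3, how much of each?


Total parts = 4 + 3 = 7
milk: 489.0 × 4/7 = 279.4ml
cream: 489.0 × 3/7 = 209.6ml
= 279.4ml and 209.6ml

279.4ml and 209.6ml


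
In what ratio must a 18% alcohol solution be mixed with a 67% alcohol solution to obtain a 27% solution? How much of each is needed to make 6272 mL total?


Let x parts of 18% mix with y parts of 67%.
18x + 67y = 27(x + y)
18x + 67y = 27x + 27y
x(18 - 27) = y(27 - 67)
x/y = (67 - 27)/(27 - 18) = 40/9
Simplify: 40:9
Total parts = 49; one part = 6272/49 = 128.00 mL
18% solution: 40×128.00 = 5120.00 mL
67% solution: 9×128.00 = 1152.00 mL
= ratio 40:9; 5120.00 mL and 1152.00 mL

ratio 40:9; 5120.00 mL and 1152.00 mL


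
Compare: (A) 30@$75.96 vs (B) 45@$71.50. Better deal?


Deal A: $75.96/30 = $2.5320/unit
Deal B: $71.50/45 = $1.5889/unit
B is cheaper per unit
= Deal B

Deal B


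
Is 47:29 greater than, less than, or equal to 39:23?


47/29 = 1.6207
39/23 = 1.6957
1.6207 < 1.6957, so 47:29 is less
= less than

less than


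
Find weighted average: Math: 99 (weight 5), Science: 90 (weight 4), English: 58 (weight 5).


Numerator = 99×5 + 90×4 + 58×5
= 495 + 360 + 290
= 1145
Total weight = 14
Weighted avg = 1145/14
= 81.79

81.79


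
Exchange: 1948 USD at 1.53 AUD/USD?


Amount × rate = 1948 × 1.53
= 2980.44 AUD

2980.44 AUD


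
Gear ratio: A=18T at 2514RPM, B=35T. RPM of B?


Gear ratio = 18:35 = 18:35
RPM_B = RPM_A × (teeth_A / teeth_B)
= 2514 × (18/35)
= 1292.9 RPM

1292.9 RPM


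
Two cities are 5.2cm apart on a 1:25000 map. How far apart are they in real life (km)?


Real distance = map distance × scale
= 5.2cm × 25000
= 130000 cm = 1300.0 m
= 1.300 km

1.300 km


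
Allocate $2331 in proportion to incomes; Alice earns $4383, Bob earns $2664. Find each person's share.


Total income = 4383 + 2664 = $7047
Alice: $2331 × 4383/7047 = $1449.80
Bob: $2331 × 2664/7047 = $881.20
= Alice: $1449.80, Bob: $881.20

Alice: $1449.80, Bob: $881.20


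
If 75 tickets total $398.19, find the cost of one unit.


Unit rate = total / quantity
= 398.19 / 75
= $5.31 per unit

$5.31 per unit


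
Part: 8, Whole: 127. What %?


Percentage = (part / whole) × 100
= (8 / 127) × 100
≈ 6.30%

6.30%


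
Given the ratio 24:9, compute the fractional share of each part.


Total parts = 24 + 9 = 33
First part: 24/33 = 8/11
Second part: 9/33 = 3/11
= 8/11 and 3/11

8/11 and 3/11


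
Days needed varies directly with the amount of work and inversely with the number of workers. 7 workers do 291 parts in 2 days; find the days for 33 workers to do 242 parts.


Days ∝ work / workers, so d₂ = d₁ × (m₁/m₂) × (w₂/w₁)
Workers factor (inverse): 7/33 ≈ 0.2121
Work factor (direct): 242/291 ≈ 0.8316
d₂ = 2 × 7/33 × 242/291 = (2 × 7 × 242) / (33 × 291) = 3388/9603
≈ 0.35 days

0.35 days


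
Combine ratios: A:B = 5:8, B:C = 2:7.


Match B: multiply A:B by 2 → 10:16
Multiply B:C by 8 → 16:56
Combined: 10:16:56
GCD = 2
= 5:8:28

5:8:28


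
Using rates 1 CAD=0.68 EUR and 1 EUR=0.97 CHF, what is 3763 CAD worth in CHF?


Step 1: 3763 CAD × 0.68 = 2558.84 EUR
Step 2: 2558.84 EUR × 0.97 = 2482.07 CHF
Implied rate CAD→CHF = 0.68 × 0.97 = 0.6596
= 2482.07 CHF

2482.07 CHF


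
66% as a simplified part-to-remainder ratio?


66% means 66 parts out of 100; remainder = 34
Part : remainder = 66:34
GCD = 2
= 33:17

33:17


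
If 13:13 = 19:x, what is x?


Cross multiply: 13 × x = 13 × 19
13x = 247
x = 247 / 13
= 19.00

19.00


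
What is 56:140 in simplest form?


GCD(56, 140) = 28
56/28 : 140/28
= 2:5

2:5


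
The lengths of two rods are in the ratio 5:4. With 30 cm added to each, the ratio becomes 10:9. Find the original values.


Let A = 5k, B = 4k.
(5k + 30) / (4k + 30) = 10/9
Cross-multiply: 9(5k + 30) = 10(4k + 30)
45k + 270 = 40k + 300
45k - 40k = 300 - 270
5k = 30
k = 30/5 = 6
A = 5×6 = 30, B = 4×6 = 24
= A = 30, B = 24

A = 30, B = 24


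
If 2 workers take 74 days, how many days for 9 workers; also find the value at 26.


Inverse proportion: x × y = constant
k = 2 × 74 = 148
At x=9: k/9 = 16.44
At x=26: k/26 = 5.69
= 16.44 and 5.69

16.44 and 5.69


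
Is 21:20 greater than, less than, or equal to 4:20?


21/20 = 1.0500
4/20 = 0.2000
1.0500 > 0.2000, so 21:20 is greater
= greater than

greater than


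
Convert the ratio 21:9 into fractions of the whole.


Total parts = 21 + 9 = 30
First part: 21/30 = 7/10
Second part: 9/30 = 3/10
= 7/10 and 3/10

7/10 and 3/10


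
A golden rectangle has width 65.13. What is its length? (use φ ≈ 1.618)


φ = (1 + √5) / 2 ≈ 1.618
Length = width × φ = 65.13 × 1.618 = 105.38034
≈ 105.38

105.38


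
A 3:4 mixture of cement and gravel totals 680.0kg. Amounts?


Total parts = 3 + 4 = 7
cement: 680.0 × 3/7 = 291.4kg
gravel: 680.0 × 4/7 = 388.6kg
= 291.4kg and 388.6kg

291.4kg and 388.6kg


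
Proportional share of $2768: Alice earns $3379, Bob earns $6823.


Total income = 3379 + 6823 = $10202
Alice: $2768 × 3379/10202 = $916.79
Bob: $2768 × 6823/10202 = $1851.21
= Alice: $916.79, Bob: $1851.21

Alice: $916.79, Bob: $1851.21


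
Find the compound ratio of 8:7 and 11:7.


Compound ratio = (8×11) : (7×7)
= 88:49
GCD = 1
= 88:49

88:49


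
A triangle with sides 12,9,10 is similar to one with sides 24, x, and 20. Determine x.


Scale factor = 24/12 = 2
Missing side = 9 × 2
= 18.0

18.0


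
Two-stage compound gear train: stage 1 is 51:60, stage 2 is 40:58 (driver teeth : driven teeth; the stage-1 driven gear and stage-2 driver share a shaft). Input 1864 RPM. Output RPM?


Stage 1: RPM_B = RPM_A × t_A/t_B = 1864 × 51/60 = 95064/60 = 1584.40
B and C share a shaft → RPM_C = RPM_B
Stage 2: RPM_D = RPM_C × t_C/t_D = RPM_A × (t_A×t_C)/(t_B×t_D)
Overall ratio = (51×40)/(60×58) = 2040/3480
RPM_D = 1864 × 2040/3480 = 3802560/3480
≈ 1092.69 RPM

1092.69 RPM


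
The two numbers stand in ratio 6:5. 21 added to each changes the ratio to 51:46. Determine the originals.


Let A = 6k, B = 5k.
(6k + 21) / (5k + 21) = 51/46
Cross-multiply: 46(6k + 21) = 51(5k + 21)
276k + 966 = 255k + 1071
276k - 255k = 1071 - 966
21k = 105
k = 105/21 = 5
A = 6×5 = 30, B = 5×5 = 25
= A = 30, B = 25

A = 30, B = 25


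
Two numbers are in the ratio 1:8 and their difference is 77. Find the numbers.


Let A = 1k, B = 8k.
8k - 1k = 77
7k = 77 → k = 77/7 = 11
A = 1×11 = 11, B = 8×11 = 88
= A = 11, B = 88

A = 11, B = 88


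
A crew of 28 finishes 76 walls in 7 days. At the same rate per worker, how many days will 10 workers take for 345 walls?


Days ∝ work / workers, so d₂ = d₁ × (m₁/m₂) × (w₂/w₁)
Workers factor (inverse): 28/10 = 2.8000
Work factor (direct): 345/76 ≈ 4.5395
d₂ = 7 × 28/10 × 345/76 = (7 × 28 × 345) / (10 × 76) = 67620/760
≈ 88.97 days

88.97 days


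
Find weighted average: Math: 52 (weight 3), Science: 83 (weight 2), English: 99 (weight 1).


Numerator = 52×3 + 83×2 + 99×1
= 156 + 166 + 99
= 421
Total weight = 6
Weighted avg = 421/6
= 70.17

70.17


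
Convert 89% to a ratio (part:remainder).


89% means 89 parts out of 100; remainder = 11
Part : remainder = 89:11
GCD = 1
= 89:11

89:11


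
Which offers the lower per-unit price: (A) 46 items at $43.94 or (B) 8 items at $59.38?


Deal A: $43.94/46 = $0.9552/unit
Deal B: $59.38/8 = $7.4225/unit
A is cheaper per unit
= Deal A

Deal A


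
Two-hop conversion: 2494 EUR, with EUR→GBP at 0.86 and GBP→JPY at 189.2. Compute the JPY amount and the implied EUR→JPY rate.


Step 1: 2494 EUR × 0.86 = 2144.84 GBP
Step 2: 2144.84 GBP × 189.2 = 405803.73 JPY
Implied rate EUR→JPY = 0.86 × 189.2 = 162.7120
= 405803.73 JPY; implied rate 162.7120 JPY/EUR

405803.73 JPY; implied rate 162.7120 JPY/EUR


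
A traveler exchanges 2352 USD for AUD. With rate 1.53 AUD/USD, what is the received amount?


Amount × rate = 2352 × 1.53
= 3598.56 AUD

3598.56 AUD


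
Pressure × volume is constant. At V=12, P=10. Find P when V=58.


Inverse proportion: x × y = constant
k = 12 × 10 = 120
y₂ = k / 58 = 120 / 58
= 2.07

2.07


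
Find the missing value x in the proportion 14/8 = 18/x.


Cross multiply: 14 × x = 8 × 18
14x = 144
x = 144 / 14
= 10.29

10.29


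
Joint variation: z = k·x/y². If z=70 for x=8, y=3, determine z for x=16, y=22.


z = k·x/y²
Solve for k using the known point: k = z·y²/x = 70×9/8 = 630/8 = 78.7500
Now evaluate at x=16, y=22:
z = k × 16 / 484 = (630 × 16) / (8 × 484) = 10080/3872
≈ 2.6033

2.6033


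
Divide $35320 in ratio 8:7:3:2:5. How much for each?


Total parts = 8 + 7 + 3 + 2 + 5 = 25
Part 1: 35320 × 8/25 = 11302.40
Part 2: 35320 × 7/25 = 9889.60
Part 3: 35320 × 3/25 = 4238.40
Part 4: 35320 × 2/25 = 2825.60
Part 5: 35320 × 5/25 = 7064.00
= Part 1: $11302.40, Part 2: $9889.60, Part 3: $4238.40, Part 4: $2825.60, Part 5: $7064.00

Part 1: $11302.40, Part 2: $9889.60, Part 3: $4238.40, Part 4: $2825.60, Part 5: $7064.00


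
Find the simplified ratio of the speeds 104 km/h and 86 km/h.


Ratio = 104:86
GCD = 2
Simplified = 52:43
Time ratio (same distance) = 43:52
Speed ratio = 52:43

52:43


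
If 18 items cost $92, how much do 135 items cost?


Direct proportion: y/x = constant
k = 92/18 ≈ 5.1111
y₂ = k × 135 = 92 × 135 / 18 = 12420/18
= 690.00

690.00


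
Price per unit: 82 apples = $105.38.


Unit rate = total / quantity
= 105.38 / 82
= $1.29 per unit

$1.29 per unit


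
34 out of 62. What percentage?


Percentage = (part / whole) × 100
= (34 / 62) × 100
≈ 54.84%

54.84%


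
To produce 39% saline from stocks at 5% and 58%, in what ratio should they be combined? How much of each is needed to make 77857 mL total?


Let x parts of 5% mix with y parts of 58%.
5x + 58y = 39(x + y)
5x + 58y = 39x + 39y
x(5 - 39) = y(39 - 58)
x/y = (58 - 39)/(39 - 5) = 19/34
Simplify: 19:34
Total parts = 53; one part = 77857/53 = 1469.00 mL
5% solution: 19×1469.00 = 27911.00 mL
58% solution: 34×1469.00 = 49946.00 mL
= ratio 19:34; 27911.00 mL and 49946.00 mL

ratio 19:34; 27911.00 mL and 49946.00 mL


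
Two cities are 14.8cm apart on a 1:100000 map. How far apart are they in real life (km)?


Real distance = map distance × scale
= 14.8cm × 100000
= 1480000 cm = 14800.0 m
= 14.800 km

14.800 km


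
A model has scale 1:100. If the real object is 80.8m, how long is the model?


Model size = real / scale
= 80.8 / 100
= 0.8080 m

0.8080 m


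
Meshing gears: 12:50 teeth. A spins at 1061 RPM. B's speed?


Gear ratio = 12:50 = 6:25
RPM_B = RPM_A × (teeth_A / teeth_B)
= 1061 × (12/50)
= 254.6 RPM

254.6 RPM


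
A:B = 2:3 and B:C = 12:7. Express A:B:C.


Match B: multiply A:B by 12 → 24:36
Multiply B:C by 3 → 36:21
Combined: 24:36:21
GCD = 3
= 8:12:7

8:12:7


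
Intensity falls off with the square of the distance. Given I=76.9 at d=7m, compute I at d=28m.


I₁d₁² = I₂d₂²
I₂ = I₁ × (d₁/d₂)²
= 76.9 × (7/28)²
= 76.9 × 49/784
= 3768.1/784
≈ 4.8063

4.8063


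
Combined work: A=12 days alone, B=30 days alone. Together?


Rate of A = 1/12 per day
Rate of B = 1/30 per day
Combined rate = 1/12 + 1/30 = 42/360 ≈ 0.1167 per day
Days = 1 / combined rate = 360/42
≈ 8.57 days

8.57 days


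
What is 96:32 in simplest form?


GCD(96, 32) = 32
96/32 : 32/32
= 3:1

3:1


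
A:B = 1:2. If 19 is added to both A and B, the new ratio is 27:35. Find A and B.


Let A = 1k, B = 2k.
(1k + 19) / (2k + 19) = 27/35
Cross-multiply: 35(1k + 19) = 27(2k + 19)
35k + 665 = 54k + 513
35k - 54k = 513 - 665
-19k = -152
k = -152/-19 = 8
A = 1×8 = 8, B = 2×8 = 16
= A = 8, B = 16

A = 8, B = 16


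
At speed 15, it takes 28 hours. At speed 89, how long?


Inverse proportion: x × y = constant
k = 15 × 28 = 420
y₂ = k / 89 = 420 / 89
= 4.72

4.72


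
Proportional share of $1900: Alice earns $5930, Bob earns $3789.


Total income = 5930 + 3789 = $9719
Alice: $1900 × 5930/9719 = $1159.28
Bob: $1900 × 3789/9719 = $740.72
= Alice: $1159.28, Bob: $740.72

Alice: $1159.28, Bob: $740.72


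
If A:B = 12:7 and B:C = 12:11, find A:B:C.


Match B: multiply A:B by 12 → 144:84
Multiply B:C by 7 → 84:77
Combined: 144:84:77
GCD = 1
= 144:84:77

144:84:77


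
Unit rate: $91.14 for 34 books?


Unit rate = total / quantity
= 91.14 / 34
= $2.68 per unit

$2.68 per unit


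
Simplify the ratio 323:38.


GCD(323, 38) = 19
323/19 : 38/19
= 17:2

17:2


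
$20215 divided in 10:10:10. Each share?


Total parts = 10 + 10 + 10 = 30
Part 1: 20215 × 10/30 = 6738.33
Part 2: 20215 × 10/30 = 6738.33
Part 3: 20215 × 10/30 = 6738.33
= Part 1: $6738.33, Part 2: $6738.33, Part 3: $6738.33

Part 1: $6738.33, Part 2: $6738.33, Part 3: $6738.33


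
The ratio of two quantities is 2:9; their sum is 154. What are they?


Let A = 2k, B = 9k.
2k + 9k = 154
11k = 154 → k = 154/11 = 14
A = 2×14 = 28, B = 9×14 = 126
= A = 28, B = 126

A = 28, B = 126


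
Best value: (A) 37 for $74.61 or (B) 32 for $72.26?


Deal A: $74.61/37 = $2.0165/unit
Deal B: $72.26/32 = $2.2581/unit
A is cheaper per unit
= Deal A

Deal A


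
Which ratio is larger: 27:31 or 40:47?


27/31 = 0.8710
40/47 = 0.8511
0.8710 > 0.8511, so 27:31 is greater
= 27:31

27:31


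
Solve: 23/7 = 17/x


Cross multiply: 23 × x = 7 × 17
23x = 119
x = 119 / 23
= 5.17

5.17


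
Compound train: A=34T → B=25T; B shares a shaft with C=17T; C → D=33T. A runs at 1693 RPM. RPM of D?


Stage 1: RPM_B = RPM_A × t_A/t_B = 1693 × 34/25 = 57562/25 = 2302.48
B and C share a shaft → RPM_C = RPM_B
Stage 2: RPM_D = RPM_C × t_C/t_D = RPM_A × (t_A×t_C)/(t_B×t_D)
Overall ratio = (34×17)/(25×33) = 578/825
RPM_D = 1693 × 578/825 = 978554/825
≈ 1186.13 RPM

1186.13 RPM


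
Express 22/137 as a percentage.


Percentage = (part / whole) × 100
= (22 / 137) × 100
≈ 16.06%

16.06%


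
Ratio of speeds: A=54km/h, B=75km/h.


Ratio = 54:75
GCD = 3
Simplified = 18:25
Time ratio (same distance) = 25:18
Speed ratio = 18:25

18:25


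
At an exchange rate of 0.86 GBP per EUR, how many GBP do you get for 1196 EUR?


Amount × rate = 1196 × 0.86
= 1028.56 GBP

1028.56 GBP


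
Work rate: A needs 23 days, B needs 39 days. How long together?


Rate of A = 1/23 per day
Rate of B = 1/39 per day
Combined rate = 1/23 + 1/39 = 62/897 ≈ 0.0691 per day
Days = 1 / combined rate = 897/62
≈ 14.47 days

14.47 days


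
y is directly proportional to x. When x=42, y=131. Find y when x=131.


Direct proportion: y/x = constant
k = 131/42 ≈ 3.1190
y₂ = k × 131 = 131 × 131 / 42 = 17161/42
≈ 408.60

408.60


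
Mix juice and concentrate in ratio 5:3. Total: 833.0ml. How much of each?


Total parts = 5 + 3 = 8
juice: 833.0 × 5/8 = 520.6ml
concentrate: 833.0 × 3/8 = 312.4ml
= 520.6ml and 312.4ml

520.6ml and 312.4ml


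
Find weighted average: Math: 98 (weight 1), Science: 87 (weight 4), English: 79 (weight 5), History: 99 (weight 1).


Numerator = 98×1 + 87×4 + 79×5 + 99×1
= 98 + 348 + 395 + 99
= 940
Total weight = 11
Weighted avg = 940/11
= 85.45

85.45


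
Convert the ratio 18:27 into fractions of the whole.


Total parts = 18 + 27 = 45
First part: 18/45 = 2/5
Second part: 27/45 = 3/5
= 2/5 and 3/5

2/5 and 3/5


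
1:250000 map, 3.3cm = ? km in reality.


Real distance = map distance × scale
= 3.3cm × 250000
= 825000 cm = 8250.0 m
= 8.250 km

8.250 km


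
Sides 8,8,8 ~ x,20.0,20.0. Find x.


Scale factor = 20.0/8 = 2.5
Missing side = 8 × 2.5
= 20.0

20.0


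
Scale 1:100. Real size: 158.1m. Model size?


Model size = real / scale
= 158.1 / 100
= 1.5810 m

1.5810 m


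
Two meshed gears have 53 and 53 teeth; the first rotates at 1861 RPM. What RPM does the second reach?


Gear ratio = 53:53 = 1:1
RPM_B = RPM_A × (teeth_A / teeth_B)
= 1861 × (53/53)
= 1861.0 RPM

1861.0 RPM


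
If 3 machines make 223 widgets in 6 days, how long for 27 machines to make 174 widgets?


Days ∝ work / workers, so d₂ = d₁ × (m₁/m₂) × (w₂/w₁)
Workers factor (inverse): 3/27 ≈ 0.1111
Work factor (direct): 174/223 ≈ 0.7803
d₂ = 6 × 3/27 × 174/223 = (6 × 3 × 174) / (27 × 223) = 3132/6021
≈ 0.52 days

0.52 days


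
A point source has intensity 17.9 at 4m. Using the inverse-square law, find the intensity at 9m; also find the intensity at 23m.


I₁d₁² = I₂d₂²
I at 9m = 17.9 × (4/9)² = 17.9 × 16/81 = 286.4/81 ≈ 3.5358
I at 23m = 17.9 × (4/23)² = 17.9 × 16/529 = 286.4/529 ≈ 0.5414
= 3.5358 and 0.5414

3.5358 and 0.5414


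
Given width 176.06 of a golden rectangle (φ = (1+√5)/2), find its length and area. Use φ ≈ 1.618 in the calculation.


φ = (1 + √5) / 2 ≈ 1.618
Length = width × φ = 176.06 × 1.618 = 284.86508
≈ 284.87
Area = width × length = 176.06 × 284.86508 = 50153.3459848 ≈ 50153.35
= Length: 284.87, Area: 50153.35

Length: 284.87, Area: 50153.35


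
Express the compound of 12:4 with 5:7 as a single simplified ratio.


Compound ratio = (12×5) : (4×7)
= 60:28
GCD = 4
= 15:7

15:7


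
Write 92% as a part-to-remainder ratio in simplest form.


92% means 92 parts out of 100; remainder = 8
Part : remainder = 92:8
GCD = 4
= 23:2

23:2


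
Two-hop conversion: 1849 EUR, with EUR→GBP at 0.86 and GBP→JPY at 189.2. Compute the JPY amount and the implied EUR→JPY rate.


Step 1: 1849 EUR × 0.86 = 1590.14 GBP
Step 2: 1590.14 GBP × 189.2 = 300854.49 JPY
Implied rate EUR→JPY = 0.86 × 189.2 = 162.7120
= 300854.49 JPY; implied rate 162.7120 JPY/EUR

300854.49 JPY; implied rate 162.7120 JPY/EUR
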